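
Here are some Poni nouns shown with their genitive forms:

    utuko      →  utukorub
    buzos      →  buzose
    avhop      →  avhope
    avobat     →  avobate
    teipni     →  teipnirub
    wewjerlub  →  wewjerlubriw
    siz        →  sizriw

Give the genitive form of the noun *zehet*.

zehete

The suffix is conditioned by the final sound: -e when the stem ends in a voiceless consonant (*buzos*, *avhop*, *avobat*); -riw when the stem ends in a voiced consonant (*wewjerlub*, *siz*); -rub when the stem ends in a vowel (*utuko*, *teipni*).
Since the final sound of *zehet* is /t/ (a voiceless consonant), it takes -e, giving *zehete*.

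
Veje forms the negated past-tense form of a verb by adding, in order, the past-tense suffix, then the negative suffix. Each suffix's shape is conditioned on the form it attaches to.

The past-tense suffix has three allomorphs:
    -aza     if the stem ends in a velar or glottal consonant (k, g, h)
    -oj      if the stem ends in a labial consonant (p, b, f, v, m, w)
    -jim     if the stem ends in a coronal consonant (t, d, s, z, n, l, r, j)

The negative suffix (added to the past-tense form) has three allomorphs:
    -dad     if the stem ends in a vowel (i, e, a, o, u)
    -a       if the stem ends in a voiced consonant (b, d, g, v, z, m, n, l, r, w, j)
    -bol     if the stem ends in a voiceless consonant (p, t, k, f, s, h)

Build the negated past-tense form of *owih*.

Since the final consonant of *owih* is /h/ (velar/glottal), it takes -aza, giving *owihaza*.
The past-tense form *owihaza*: final sound = /a/, a vowel → -dad → *owihazadad*.

owihazadad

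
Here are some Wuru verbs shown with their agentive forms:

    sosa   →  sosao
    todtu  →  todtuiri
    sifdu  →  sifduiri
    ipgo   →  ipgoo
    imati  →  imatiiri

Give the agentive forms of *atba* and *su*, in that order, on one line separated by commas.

The suffix is conditioned by the last vowel: -iri when the last vowel of the stem is a high vowel (*todtu*, *sifdu*, *imati*); -o when the last vowel of the stem is a non-high vowel (*sosa*, *ipgo*).
Since the last vowel of *atba* is /a/ (a non-high vowel), it takes -o, giving *atbao*.
The last vowel of *su* is /u/, which is a high vowel, so the suffix is -iri, giving *suiri*.

atbao, suiri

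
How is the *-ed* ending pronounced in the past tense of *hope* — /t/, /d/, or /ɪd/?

The stem *hope* ends in a voiceless consonant other than /t/.
The -ed suffix is realized as /ɪd/ after /t, d/; as /t/ after other voiceless consonants; and as /d/ after other voiced sounds.
So -ed on *hope* is pronounced /t/.

/t/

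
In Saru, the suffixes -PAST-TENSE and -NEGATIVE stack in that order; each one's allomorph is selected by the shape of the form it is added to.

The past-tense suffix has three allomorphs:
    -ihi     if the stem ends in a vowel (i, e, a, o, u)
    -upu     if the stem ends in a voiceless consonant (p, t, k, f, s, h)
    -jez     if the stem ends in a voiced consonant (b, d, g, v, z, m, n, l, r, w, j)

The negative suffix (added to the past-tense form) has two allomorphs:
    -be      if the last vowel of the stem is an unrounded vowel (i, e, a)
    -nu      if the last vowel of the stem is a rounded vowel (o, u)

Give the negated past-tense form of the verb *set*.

The final sound of *set* is /t/, which is a voiceless consonant, so the past-tense suffix is -upu, giving *setupu*.
The last vowel of the past-tense form *setupu* is /u/, which is a rounded vowel, so the negative suffix is -nu, giving *setupunu*.

setupunu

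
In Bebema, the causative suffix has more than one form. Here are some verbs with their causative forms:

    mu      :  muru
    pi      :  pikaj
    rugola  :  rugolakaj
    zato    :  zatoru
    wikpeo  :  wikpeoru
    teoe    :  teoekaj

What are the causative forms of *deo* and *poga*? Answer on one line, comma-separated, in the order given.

The alternation tracks the last vowel of the stem — -ru when the last vowel of the stem is a rounded vowel (*mu*, *zato*, *wikpeo*); -kaj when the last vowel of the stem is an unrounded vowel (*pi*, *rugola*, *teoe*).
Since the last vowel of *deo* is /o/ (a rounded vowel), it takes -ru, giving *deoru*.
*poga* — last vowel /a/ (an unrounded vowel) → -kaj → *pogakaj*.

deoru, pogakaj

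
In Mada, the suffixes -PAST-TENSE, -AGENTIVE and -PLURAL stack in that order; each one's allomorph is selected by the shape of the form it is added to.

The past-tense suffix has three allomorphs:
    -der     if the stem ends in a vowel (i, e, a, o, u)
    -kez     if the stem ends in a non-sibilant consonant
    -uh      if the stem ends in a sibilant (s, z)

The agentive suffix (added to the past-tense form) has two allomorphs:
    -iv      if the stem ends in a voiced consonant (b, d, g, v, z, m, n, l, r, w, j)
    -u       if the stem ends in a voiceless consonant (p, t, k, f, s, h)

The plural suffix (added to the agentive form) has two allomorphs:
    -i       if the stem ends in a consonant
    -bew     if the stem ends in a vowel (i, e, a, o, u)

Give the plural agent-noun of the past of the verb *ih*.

ihkezivi

Since the final sound of *ih* is /h/ (a non-sibilant consonant), it takes -kez, giving *ihkez*.
The past-tense form *ihkez*: final consonant = /z/, voiced → -iv → *ihkeziv*.
Since the final sound of the agentive form *ihkeziv* is /v/ (a consonant), it takes -i, giving *ihkezivi*.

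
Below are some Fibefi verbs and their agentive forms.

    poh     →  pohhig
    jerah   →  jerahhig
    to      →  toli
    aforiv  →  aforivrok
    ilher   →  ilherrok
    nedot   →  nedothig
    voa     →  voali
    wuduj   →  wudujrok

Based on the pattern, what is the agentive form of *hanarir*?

The alternation tracks the final sound of the stem — -hig when the stem ends in a voiceless consonant (*poh*, *jerah*, *nedot*); -rok when the stem ends in a voiced consonant (*aforiv*, *ilher*, *wuduj*); -li when the stem ends in a vowel (*to*, *voa*).
The final sound of *hanarir* is /r/, which is a voiced consonant, so the suffix is -rok, giving *hanarirrok*.

hanarirrok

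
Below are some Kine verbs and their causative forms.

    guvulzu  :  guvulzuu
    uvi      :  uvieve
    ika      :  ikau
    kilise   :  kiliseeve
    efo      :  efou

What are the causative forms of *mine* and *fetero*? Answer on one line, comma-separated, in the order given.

mineeve, feterou

The suffix is conditioned by the last vowel: -eve when the last vowel of the stem is a front vowel (*uvi*, *kilise*); -u when the last vowel of the stem is a back vowel (*guvulzu*, *ika*, *efo*).
Since the last vowel of *mine* is /e/ (a front vowel), it takes -eve, giving *mineeve*.
The last vowel of *fetero* is /o/, which is a back vowel, so the suffix is -u, giving *feterou*.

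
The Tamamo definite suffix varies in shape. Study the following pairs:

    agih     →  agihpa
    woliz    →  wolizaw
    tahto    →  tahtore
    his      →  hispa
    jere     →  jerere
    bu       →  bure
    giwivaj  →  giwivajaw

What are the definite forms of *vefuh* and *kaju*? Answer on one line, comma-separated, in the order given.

vefuhpa, kajure

Looking at the final sound of each stem: -pa when the stem ends in a voiceless consonant (*agih*, *his*); -aw when the stem ends in a voiced consonant (*woliz*, *giwivaj*); -re when the stem ends in a vowel (*tahto*, *jere*, *bu*).
*vefuh* — final sound /h/ (a voiceless consonant) → -pa → *vefuhpa*.
*kaju*: final sound = /u/, a vowel → -re → *kajure*.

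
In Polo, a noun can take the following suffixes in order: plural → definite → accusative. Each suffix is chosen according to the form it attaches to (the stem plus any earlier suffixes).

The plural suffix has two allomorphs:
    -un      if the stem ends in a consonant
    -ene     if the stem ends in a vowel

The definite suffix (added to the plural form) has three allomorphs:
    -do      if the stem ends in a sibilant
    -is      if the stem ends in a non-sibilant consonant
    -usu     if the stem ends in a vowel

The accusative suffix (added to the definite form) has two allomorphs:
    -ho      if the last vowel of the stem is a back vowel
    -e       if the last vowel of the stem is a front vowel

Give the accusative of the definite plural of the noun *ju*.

*ju* — final sound /u/ (a vowel) → -ene → *juene*.
The final sound of the plural form *juene* is /e/, which is a vowel, so the definite suffix is -usu, giving *jueneusu*.
The definite form *jueneusu* — last vowel /u/ (a back vowel) → -ho → *jueneusuho*.

jueneusuho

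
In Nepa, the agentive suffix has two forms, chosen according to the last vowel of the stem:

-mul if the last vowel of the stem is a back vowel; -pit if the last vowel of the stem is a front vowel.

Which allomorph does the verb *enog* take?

The last vowel of *enog* is /o/, which is a back vowel, so the suffix is -mul.

-mul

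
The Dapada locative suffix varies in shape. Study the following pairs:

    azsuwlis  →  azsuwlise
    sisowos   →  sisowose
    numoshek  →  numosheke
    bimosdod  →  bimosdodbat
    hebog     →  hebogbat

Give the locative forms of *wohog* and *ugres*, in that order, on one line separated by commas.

The alternation tracks the final consonant of the stem — -e when the stem ends in a voiceless consonant (*azsuwlis*, *sisowos*, *numoshek*); -bat when the stem ends in a voiced consonant (*bimosdod*, *hebog*).
The final consonant of *wohog* is /g/, which is voiced, so the suffix is -bat, giving *wohogbat*.
*ugres* — final consonant /s/ (voiceless) → -e → *ugrese*.

wohogbat, ugrese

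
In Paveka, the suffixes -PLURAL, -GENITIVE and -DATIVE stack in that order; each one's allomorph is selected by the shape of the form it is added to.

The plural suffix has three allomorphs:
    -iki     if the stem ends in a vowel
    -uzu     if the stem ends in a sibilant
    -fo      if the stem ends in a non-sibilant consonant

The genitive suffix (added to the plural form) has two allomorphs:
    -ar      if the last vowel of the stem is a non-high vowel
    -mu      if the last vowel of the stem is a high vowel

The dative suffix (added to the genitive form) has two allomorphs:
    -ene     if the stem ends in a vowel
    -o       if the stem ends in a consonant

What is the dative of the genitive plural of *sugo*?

sugoikimuene

Since the final sound of *sugo* is /o/ (a vowel), it takes -iki, giving *sugoiki*.
The plural form *sugoiki*: last vowel = /i/, a high vowel → -mu → *sugoikimu*.
The genitive form *sugoikimu* — final sound /u/ (a vowel) → -ene → *sugoikimuene*.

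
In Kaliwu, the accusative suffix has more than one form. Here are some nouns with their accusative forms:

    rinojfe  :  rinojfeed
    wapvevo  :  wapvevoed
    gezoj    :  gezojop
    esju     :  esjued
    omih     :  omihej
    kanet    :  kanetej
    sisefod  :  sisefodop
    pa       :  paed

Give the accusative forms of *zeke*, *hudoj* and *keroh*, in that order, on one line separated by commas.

zekeed, hudojop, kerohej

The suffix is conditioned by the final sound: -ej when the stem ends in a voiceless consonant (*omih*, *kanet*); -op when the stem ends in a voiced consonant (*gezoj*, *sisefod*); -ed when the stem ends in a vowel (*rinojfe*, *wapvevo*, *esju*, *pa*).
Since the final sound of *zeke* is /e/ (a vowel), it takes -ed, giving *zekeed*.
The final sound of *hudoj* is /j/, which is a voiced consonant, so the suffix is -op, giving *hudojop*.
*keroh* — final sound /h/ (a voiceless consonant) → -ej → *kerohej*.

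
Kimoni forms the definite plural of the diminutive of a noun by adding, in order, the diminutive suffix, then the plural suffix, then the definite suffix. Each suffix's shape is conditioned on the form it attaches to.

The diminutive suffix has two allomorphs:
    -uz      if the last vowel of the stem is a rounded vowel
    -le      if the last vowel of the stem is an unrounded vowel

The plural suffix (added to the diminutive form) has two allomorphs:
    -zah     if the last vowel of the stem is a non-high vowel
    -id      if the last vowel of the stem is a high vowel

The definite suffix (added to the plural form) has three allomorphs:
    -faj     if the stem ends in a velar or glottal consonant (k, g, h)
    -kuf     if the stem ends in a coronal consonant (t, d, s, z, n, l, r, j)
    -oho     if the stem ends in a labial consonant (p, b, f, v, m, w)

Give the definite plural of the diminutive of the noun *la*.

*la* — last vowel /a/ (an unrounded vowel) → -le → *lale*.
The diminutive form *lale* — last vowel /e/ (a non-high vowel) → -zah → *lalezah*.
Since the final consonant of the plural form *lalezah* is /h/ (velar/glottal), it takes -faj, giving *lalezahfaj*.

lalezahfaj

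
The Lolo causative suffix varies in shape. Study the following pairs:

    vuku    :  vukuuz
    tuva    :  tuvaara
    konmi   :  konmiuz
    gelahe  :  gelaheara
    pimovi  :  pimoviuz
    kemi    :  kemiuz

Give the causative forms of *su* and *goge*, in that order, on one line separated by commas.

suuz, gogeara

The alternation tracks the last vowel of the stem — -uz when the last vowel of the stem is a high vowel (*vuku*, *konmi*, *pimovi*, *kemi*); -ara when the last vowel of the stem is a non-high vowel (*tuva*, *gelahe*).
Since the last vowel of *su* is /u/ (a high vowel), it takes -uz, giving *suuz*.
*goge*: last vowel = /e/, a non-high vowel → -ara → *gogeara*.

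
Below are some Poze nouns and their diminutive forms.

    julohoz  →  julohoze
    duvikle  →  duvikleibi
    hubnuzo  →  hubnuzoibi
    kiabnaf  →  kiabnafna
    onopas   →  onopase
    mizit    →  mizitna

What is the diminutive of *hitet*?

The alternation tracks the final sound of the stem — -e when the stem ends in a sibilant (*julohoz*, *onopas*); -na when the stem ends in a non-sibilant consonant (*kiabnaf*, *mizit*); -ibi when the stem ends in a vowel (*duvikle*, *hubnuzo*).
*hitet* — final sound /t/ (a non-sibilant consonant) → -na → *hitetna*.

hitetna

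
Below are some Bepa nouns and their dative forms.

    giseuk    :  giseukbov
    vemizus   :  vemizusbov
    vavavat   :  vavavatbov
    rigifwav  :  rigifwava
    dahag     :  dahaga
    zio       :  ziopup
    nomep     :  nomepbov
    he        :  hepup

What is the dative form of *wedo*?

The alternation tracks the final sound of the stem — -bov when the stem ends in a voiceless consonant (*giseuk*, *vemizus*, *vavavat*, *nomep*); -a when the stem ends in a voiced consonant (*rigifwav*, *dahag*); -pup when the stem ends in a vowel (*zio*, *he*).
*wedo*: final sound = /o/, a vowel → -pup → *wedopup*.

wedopup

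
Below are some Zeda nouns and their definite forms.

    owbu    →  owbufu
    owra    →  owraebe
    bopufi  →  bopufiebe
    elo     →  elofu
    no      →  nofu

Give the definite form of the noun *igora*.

The alternation tracks the last vowel of the stem — -fu when the last vowel of the stem is a rounded vowel (*owbu*, *elo*, *no*); -ebe when the last vowel of the stem is an unrounded vowel (*owra*, *bopufi*).
*igora* — last vowel /a/ (an unrounded vowel) → -ebe → *igoraebe*.

igoraebe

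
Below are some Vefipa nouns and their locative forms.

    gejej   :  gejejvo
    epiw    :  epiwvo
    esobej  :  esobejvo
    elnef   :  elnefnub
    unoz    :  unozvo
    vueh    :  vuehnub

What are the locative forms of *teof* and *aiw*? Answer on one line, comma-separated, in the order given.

Looking at the final consonant of each stem: -nub when the stem ends in a voiceless consonant (*elnef*, *vueh*); -vo when the stem ends in a voiced consonant (*gejej*, *epiw*, *esobej*, *unoz*).
Since the final consonant of *teof* is /f/ (voiceless), it takes -nub, giving *teofnub*.
The final consonant of *aiw* is /w/, which is voiced, so the suffix is -vo, giving *aiwvo*.

teofnub, aiwvo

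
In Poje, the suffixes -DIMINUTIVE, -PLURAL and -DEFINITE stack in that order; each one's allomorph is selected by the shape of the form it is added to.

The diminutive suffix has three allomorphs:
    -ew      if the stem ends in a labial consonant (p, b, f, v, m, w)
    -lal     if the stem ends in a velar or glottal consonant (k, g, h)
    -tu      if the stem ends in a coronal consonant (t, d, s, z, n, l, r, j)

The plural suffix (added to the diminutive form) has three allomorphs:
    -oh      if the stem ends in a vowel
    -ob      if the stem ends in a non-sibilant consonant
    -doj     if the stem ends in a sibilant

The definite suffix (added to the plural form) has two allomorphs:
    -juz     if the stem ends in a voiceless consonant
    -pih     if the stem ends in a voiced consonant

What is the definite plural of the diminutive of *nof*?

nofewobpih

*nof*: final consonant = /f/, labial → -ew → *nofew*.
The final sound of the diminutive form *nofew* is /w/, which is a non-sibilant consonant, so the plural suffix is -ob, giving *nofewob*.
The final consonant of the plural form *nofewob* is /b/, which is voiced, so the definite suffix is -pih, giving *nofewobpih*.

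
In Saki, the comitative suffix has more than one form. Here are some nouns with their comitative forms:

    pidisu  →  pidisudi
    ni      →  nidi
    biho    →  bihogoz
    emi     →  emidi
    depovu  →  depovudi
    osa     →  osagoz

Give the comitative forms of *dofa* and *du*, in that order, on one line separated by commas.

dofagoz, dudi

The alternation tracks the last vowel of the stem — -di when the last vowel of the stem is a high vowel (*pidisu*, *ni*, *emi*, *depovu*); -goz when the last vowel of the stem is a non-high vowel (*biho*, *osa*).
Since the last vowel of *dofa* is /a/ (a non-high vowel), it takes -goz, giving *dofagoz*.
The last vowel of *du* is /u/, which is a high vowel, so the suffix is -di, giving *dudi*.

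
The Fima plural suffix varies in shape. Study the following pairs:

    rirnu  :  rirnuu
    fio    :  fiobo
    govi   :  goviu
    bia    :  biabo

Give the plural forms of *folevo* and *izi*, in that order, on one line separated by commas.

Looking at the last vowel of each stem: -u when the last vowel of the stem is a high vowel (*rirnu*, *govi*); -bo when the last vowel of the stem is a non-high vowel (*fio*, *bia*).
Since the last vowel of *folevo* is /o/ (a non-high vowel), it takes -bo, giving *folevobo*.
*izi* — last vowel /i/ (a high vowel) → -u → *iziu*.

folevobo, iziu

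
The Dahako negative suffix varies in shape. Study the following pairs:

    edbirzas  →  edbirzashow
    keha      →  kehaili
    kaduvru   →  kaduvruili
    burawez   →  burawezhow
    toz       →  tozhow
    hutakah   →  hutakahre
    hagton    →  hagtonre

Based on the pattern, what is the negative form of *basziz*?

The alternation tracks the final sound of the stem — -how when the stem ends in a sibilant (*edbirzas*, *burawez*, *toz*); -re when the stem ends in a non-sibilant consonant (*hutakah*, *hagton*); -ili when the stem ends in a vowel (*keha*, *kaduvru*).
*basziz* — final sound /z/ (a sibilant) → -how → *baszizhow*.

baszizhow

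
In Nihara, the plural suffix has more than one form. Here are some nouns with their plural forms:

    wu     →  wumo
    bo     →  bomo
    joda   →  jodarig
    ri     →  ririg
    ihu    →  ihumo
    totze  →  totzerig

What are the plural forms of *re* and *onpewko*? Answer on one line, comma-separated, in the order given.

The alternation tracks the last vowel of the stem — -mo when the last vowel of the stem is a rounded vowel (*wu*, *bo*, *ihu*); -rig when the last vowel of the stem is an unrounded vowel (*joda*, *ri*, *totze*).
*re*: last vowel = /e/, an unrounded vowel → -rig → *rerig*.
*onpewko* — last vowel /o/ (a rounded vowel) → -mo → *onpewkomo*.

rerig, onpewkomo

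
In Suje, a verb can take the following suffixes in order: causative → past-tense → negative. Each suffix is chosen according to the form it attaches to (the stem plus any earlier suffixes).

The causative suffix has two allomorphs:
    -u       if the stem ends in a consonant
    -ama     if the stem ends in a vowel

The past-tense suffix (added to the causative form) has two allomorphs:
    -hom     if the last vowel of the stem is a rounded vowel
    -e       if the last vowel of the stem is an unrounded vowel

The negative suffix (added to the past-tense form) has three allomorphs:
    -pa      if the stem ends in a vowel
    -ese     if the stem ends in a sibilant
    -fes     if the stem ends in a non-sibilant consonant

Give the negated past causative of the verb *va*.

vaamaepa

The final sound of *va* is /a/, which is a vowel, so the causative suffix is -ama, giving *vaama*.
The causative form *vaama*: last vowel = /a/, an unrounded vowel → -e → *vaamae*.
Since the final sound of the past-tense form *vaamae* is /e/ (a vowel), it takes -pa, giving *vaamaepa*.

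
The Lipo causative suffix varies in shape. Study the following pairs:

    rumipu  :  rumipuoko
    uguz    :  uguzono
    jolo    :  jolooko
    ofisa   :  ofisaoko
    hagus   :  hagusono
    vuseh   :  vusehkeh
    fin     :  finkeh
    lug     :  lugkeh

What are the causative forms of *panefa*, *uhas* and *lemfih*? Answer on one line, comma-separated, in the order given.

panefaoko, uhasono, lemfihkeh

The suffix is conditioned by the final sound: -ono when the stem ends in a sibilant (*uguz*, *hagus*); -keh when the stem ends in a non-sibilant consonant (*vuseh*, *fin*, *lug*); -oko when the stem ends in a vowel (*rumipu*, *jolo*, *ofisa*).
Since the final sound of *panefa* is /a/ (a vowel), it takes -oko, giving *panefaoko*.
*uhas*: final sound = /s/, a sibilant → -ono → *uhasono*.
*lemfih*: final sound = /h/, a non-sibilant consonant → -keh → *lemfihkeh*.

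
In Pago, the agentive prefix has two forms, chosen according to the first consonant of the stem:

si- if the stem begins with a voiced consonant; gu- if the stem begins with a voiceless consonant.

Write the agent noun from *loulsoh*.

The first consonant of *loulsoh* is /l/, which is voiced, so the prefix is si-, giving *siloulsoh*.

siloulsoh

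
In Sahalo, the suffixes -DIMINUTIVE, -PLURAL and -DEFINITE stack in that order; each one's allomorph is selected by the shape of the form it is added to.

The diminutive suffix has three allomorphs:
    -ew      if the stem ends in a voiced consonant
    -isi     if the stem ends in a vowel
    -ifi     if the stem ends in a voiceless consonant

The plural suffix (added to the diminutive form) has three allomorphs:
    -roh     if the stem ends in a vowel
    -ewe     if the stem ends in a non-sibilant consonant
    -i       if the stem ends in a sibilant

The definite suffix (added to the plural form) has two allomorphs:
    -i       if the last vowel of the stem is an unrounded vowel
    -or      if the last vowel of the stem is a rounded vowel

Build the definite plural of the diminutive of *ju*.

*ju* — final sound /u/ (a vowel) → -isi → *juisi*.
The diminutive form *juisi*: final sound = /i/, a vowel → -roh → *juisiroh*.
The last vowel of the plural form *juisiroh* is /o/, which is a rounded vowel, so the definite suffix is -or, giving *juisirohor*.

juisirohor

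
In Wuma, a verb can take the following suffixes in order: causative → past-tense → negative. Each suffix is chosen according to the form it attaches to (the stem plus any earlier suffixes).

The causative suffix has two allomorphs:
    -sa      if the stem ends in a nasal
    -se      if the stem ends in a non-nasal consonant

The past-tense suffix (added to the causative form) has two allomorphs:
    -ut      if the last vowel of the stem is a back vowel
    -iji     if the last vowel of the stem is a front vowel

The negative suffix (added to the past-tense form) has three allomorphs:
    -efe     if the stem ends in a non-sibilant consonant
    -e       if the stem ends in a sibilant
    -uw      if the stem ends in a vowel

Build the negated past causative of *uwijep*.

The final consonant of *uwijep* is /p/, which is non-nasal, so the causative suffix is -se, giving *uwijepse*.
Since the last vowel of the causative form *uwijepse* is /e/ (a front vowel), it takes -iji, giving *uwijepseiji*.
The final sound of the past-tense form *uwijepseiji* is /i/, which is a vowel, so the negative suffix is -uw, giving *uwijepseijiuw*.

uwijepseijiuw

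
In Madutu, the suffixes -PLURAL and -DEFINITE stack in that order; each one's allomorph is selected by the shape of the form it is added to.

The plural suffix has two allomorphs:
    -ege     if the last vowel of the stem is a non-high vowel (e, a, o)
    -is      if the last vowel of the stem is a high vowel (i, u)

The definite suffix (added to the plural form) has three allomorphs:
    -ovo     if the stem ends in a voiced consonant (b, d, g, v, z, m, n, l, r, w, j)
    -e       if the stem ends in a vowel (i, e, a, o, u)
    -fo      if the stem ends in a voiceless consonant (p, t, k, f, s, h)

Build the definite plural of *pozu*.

pozuisfo

*pozu*: last vowel = /u/, a high vowel → -is → *pozuis*.
The plural form *pozuis*: final sound = /s/, a voiceless consonant → -fo → *pozuisfo*.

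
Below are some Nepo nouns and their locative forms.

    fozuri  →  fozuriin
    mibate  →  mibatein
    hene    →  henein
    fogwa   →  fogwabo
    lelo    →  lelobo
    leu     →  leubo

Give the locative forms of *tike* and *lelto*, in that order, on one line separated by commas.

The alternation tracks the last vowel of the stem — -in when the last vowel of the stem is a front vowel (*fozuri*, *mibate*, *hene*); -bo when the last vowel of the stem is a back vowel (*fogwa*, *lelo*, *leu*).
*tike*: last vowel = /e/, a front vowel → -in → *tikein*.
Since the last vowel of *lelto* is /o/ (a back vowel), it takes -bo, giving *leltobo*.

tikein, leltobo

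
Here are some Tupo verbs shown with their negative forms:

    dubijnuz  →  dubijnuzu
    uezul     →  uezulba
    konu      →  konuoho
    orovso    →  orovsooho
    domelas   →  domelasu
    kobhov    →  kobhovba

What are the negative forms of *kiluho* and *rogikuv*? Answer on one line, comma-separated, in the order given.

Looking at the final sound of each stem: -u when the stem ends in a sibilant (*dubijnuz*, *domelas*); -ba when the stem ends in a non-sibilant consonant (*uezul*, *kobhov*); -oho when the stem ends in a vowel (*konu*, *orovso*).
*kiluho* — final sound /o/ (a vowel) → -oho → *kiluhooho*.
*rogikuv*: final sound = /v/, a non-sibilant consonant → -ba → *rogikuvba*.

kiluhooho, rogikuvba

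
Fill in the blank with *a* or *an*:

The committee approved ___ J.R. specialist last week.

a

The indefinite article is chosen by the initial *sound* of the following word, not its spelling.
The initialism *J.R.* is read letter by letter; the first letter, J, is pronounced /dʒeɪ/, which begins with a consonant sound.
So the article is *a*: The committee approved a J.R. specialist last week.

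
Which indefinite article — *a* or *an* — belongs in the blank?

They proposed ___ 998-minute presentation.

The indefinite article is chosen by the initial *sound* of the following word, not its spelling.
The number *998* is spoken "nine hundred …", beginning with /naɪn/ — a consonant sound.
So the article is *a*: They proposed a 998-minute presentation.

a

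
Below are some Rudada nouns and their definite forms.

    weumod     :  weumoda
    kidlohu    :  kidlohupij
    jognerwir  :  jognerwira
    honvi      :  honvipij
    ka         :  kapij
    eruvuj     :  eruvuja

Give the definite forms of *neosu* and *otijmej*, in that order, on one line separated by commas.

neosupij, otijmeja

Looking at the final sound of each stem: -a when the stem ends in a consonant (*weumod*, *jognerwir*, *eruvuj*); -pij when the stem ends in a vowel (*kidlohu*, *honvi*, *ka*).
*neosu* — final sound /u/ (a vowel) → -pij → *neosupij*.
*otijmej* — final sound /j/ (a consonant) → -a → *otijmeja*.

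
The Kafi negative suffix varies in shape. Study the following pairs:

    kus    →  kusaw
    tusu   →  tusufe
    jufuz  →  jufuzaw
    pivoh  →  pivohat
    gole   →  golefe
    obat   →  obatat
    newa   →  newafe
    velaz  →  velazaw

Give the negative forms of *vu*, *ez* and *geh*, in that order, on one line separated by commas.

vufe, ezaw, gehat

The alternation tracks the final sound of the stem — -aw when the stem ends in a sibilant (*kus*, *jufuz*, *velaz*); -at when the stem ends in a non-sibilant consonant (*pivoh*, *obat*); -fe when the stem ends in a vowel (*tusu*, *gole*, *newa*).
*vu*: final sound = /u/, a vowel → -fe → *vufe*.
Since the final sound of *ez* is /z/ (a sibilant), it takes -aw, giving *ezaw*.
*geh* — final sound /h/ (a non-sibilant consonant) → -at → *gehat*.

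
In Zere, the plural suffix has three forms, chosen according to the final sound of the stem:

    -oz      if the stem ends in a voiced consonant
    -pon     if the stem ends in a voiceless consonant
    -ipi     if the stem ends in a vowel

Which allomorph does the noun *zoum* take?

-oz

*zoum*: final sound = /m/, a voiced consonant → -oz.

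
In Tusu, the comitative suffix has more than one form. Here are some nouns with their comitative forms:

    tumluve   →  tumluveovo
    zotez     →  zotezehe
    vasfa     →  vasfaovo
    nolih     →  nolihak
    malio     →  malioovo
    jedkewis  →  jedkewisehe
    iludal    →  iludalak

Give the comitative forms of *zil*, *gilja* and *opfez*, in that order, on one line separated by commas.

zilak, giljaovo, opfezehe

Looking at the final sound of each stem: -ehe when the stem ends in a sibilant (*zotez*, *jedkewis*); -ak when the stem ends in a non-sibilant consonant (*nolih*, *iludal*); -ovo when the stem ends in a vowel (*tumluve*, *vasfa*, *malio*).
*zil*: final sound = /l/, a non-sibilant consonant → -ak → *zilak*.
*gilja* — final sound /a/ (a vowel) → -ovo → *giljaovo*.
The final sound of *opfez* is /z/, which is a sibilant, so the suffix is -ehe, giving *opfezehe*.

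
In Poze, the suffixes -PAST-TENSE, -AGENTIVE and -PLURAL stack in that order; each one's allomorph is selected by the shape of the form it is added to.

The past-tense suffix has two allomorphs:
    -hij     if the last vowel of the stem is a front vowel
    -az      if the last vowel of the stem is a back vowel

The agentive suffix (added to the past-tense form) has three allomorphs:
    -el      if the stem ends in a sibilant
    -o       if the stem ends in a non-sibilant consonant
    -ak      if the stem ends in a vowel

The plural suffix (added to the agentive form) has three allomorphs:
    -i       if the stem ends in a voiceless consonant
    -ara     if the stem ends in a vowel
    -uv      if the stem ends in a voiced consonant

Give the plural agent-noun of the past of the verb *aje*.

The last vowel of *aje* is /e/, which is a front vowel, so the past-tense suffix is -hij, giving *ajehij*.
The past-tense form *ajehij* — final sound /j/ (a non-sibilant consonant) → -o → *ajehijo*.
The agentive form *ajehijo*: final sound = /o/, a vowel → -ara → *ajehijoara*.

ajehijoara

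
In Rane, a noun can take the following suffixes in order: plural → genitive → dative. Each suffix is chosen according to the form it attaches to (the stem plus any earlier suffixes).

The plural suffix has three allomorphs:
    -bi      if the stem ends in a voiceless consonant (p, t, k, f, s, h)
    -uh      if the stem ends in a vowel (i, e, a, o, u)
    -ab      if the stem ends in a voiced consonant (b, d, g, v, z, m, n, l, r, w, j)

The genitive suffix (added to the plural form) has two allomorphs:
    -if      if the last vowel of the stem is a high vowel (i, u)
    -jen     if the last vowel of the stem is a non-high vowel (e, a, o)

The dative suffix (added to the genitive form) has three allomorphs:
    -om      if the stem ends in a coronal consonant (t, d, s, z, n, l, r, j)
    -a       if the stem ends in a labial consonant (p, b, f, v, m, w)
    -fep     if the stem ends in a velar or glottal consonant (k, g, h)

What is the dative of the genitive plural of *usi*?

The final sound of *usi* is /i/, which is a vowel, so the plural suffix is -uh, giving *usiuh*.
The plural form *usiuh* — last vowel /u/ (a high vowel) → -if → *usiuhif*.
The genitive form *usiuhif*: final consonant = /f/, labial → -a → *usiuhifa*.

usiuhifa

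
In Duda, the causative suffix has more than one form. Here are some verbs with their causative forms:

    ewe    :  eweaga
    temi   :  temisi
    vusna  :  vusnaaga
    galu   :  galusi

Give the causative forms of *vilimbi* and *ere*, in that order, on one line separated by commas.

vilimbisi, ereaga

The alternation tracks the last vowel of the stem — -si when the last vowel of the stem is a high vowel (*temi*, *galu*); -aga when the last vowel of the stem is a non-high vowel (*ewe*, *vusna*).
The last vowel of *vilimbi* is /i/, which is a high vowel, so the suffix is -si, giving *vilimbisi*.
*ere* — last vowel /e/ (a non-high vowel) → -aga → *ereaga*.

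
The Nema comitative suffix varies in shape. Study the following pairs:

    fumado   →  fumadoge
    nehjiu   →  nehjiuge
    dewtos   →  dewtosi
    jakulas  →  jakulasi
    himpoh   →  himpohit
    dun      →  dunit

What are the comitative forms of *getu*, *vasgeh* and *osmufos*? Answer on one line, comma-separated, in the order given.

getuge, vasgehit, osmufosi

Looking at the final sound of each stem: -i when the stem ends in a sibilant (*dewtos*, *jakulas*); -it when the stem ends in a non-sibilant consonant (*himpoh*, *dun*); -ge when the stem ends in a vowel (*fumado*, *nehjiu*).
*getu* — final sound /u/ (a vowel) → -ge → *getuge*.
*vasgeh*: final sound = /h/, a non-sibilant consonant → -it → *vasgehit*.
The final sound of *osmufos* is /s/, which is a sibilant, so the suffix is -i, giving *osmufosi*.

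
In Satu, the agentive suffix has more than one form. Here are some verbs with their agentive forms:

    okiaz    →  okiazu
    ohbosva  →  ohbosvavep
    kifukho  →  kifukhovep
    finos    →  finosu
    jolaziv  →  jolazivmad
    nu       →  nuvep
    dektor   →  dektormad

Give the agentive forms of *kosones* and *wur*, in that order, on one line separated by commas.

kosonesu, wurmad

The alternation tracks the final sound of the stem — -u when the stem ends in a sibilant (*okiaz*, *finos*); -mad when the stem ends in a non-sibilant consonant (*jolaziv*, *dektor*); -vep when the stem ends in a vowel (*ohbosva*, *kifukho*, *nu*).
Since the final sound of *kosones* is /s/ (a sibilant), it takes -u, giving *kosonesu*.
*wur*: final sound = /r/, a non-sibilant consonant → -mad → *wurmad*.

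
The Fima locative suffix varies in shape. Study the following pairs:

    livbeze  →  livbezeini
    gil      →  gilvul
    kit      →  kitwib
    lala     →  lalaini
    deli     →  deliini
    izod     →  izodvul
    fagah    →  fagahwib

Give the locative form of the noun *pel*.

pelvul

The suffix is conditioned by the final sound: -wib when the stem ends in a voiceless consonant (*kit*, *fagah*); -vul when the stem ends in a voiced consonant (*gil*, *izod*); -ini when the stem ends in a vowel (*livbeze*, *lala*, *deli*).
Since the final sound of *pel* is /l/ (a voiced consonant), it takes -vul, giving *pelvul*.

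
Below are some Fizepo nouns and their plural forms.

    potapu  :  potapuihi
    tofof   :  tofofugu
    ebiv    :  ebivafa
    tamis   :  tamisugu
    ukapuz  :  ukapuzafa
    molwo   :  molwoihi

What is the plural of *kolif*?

kolifugu

The alternation tracks the final sound of the stem — -ugu when the stem ends in a voiceless consonant (*tofof*, *tamis*); -afa when the stem ends in a voiced consonant (*ebiv*, *ukapuz*); -ihi when the stem ends in a vowel (*potapu*, *molwo*).
*kolif* — final sound /f/ (a voiceless consonant) → -ugu → *kolifugu*.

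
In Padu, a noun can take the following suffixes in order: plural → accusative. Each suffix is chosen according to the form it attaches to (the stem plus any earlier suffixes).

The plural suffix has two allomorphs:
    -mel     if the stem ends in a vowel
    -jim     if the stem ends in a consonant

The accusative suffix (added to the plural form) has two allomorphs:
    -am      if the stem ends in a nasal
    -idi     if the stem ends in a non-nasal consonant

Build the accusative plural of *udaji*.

Since the final sound of *udaji* is /i/ (a vowel), it takes -mel, giving *udajimel*.
The final consonant of the plural form *udajimel* is /l/, which is non-nasal, so the accusative suffix is -idi, giving *udajimelidi*.

udajimelidi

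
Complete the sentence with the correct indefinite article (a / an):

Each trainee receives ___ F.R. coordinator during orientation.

an

The indefinite article is chosen by the initial *sound* of the following word, not its spelling.
The initialism *F.R.* is read letter by letter; the first letter, F, is pronounced /ɛf/, which begins with a vowel sound.
So the article is *an*: Each trainee receives an F.R. coordinator during orientation.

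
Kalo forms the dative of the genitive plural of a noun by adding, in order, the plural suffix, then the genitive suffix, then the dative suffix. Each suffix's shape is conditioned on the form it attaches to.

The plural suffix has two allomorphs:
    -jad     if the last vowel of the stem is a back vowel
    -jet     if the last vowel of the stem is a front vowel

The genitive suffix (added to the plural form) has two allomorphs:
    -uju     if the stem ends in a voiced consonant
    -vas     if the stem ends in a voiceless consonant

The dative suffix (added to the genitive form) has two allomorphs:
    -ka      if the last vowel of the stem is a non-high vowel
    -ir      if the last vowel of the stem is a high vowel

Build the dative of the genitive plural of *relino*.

*relino*: last vowel = /o/, a back vowel → -jad → *relinojad*.
The final consonant of the plural form *relinojad* is /d/, which is voiced, so the genitive suffix is -uju, giving *relinojaduju*.
The genitive form *relinojaduju*: last vowel = /u/, a high vowel → -ir → *relinojadujuir*.

relinojadujuir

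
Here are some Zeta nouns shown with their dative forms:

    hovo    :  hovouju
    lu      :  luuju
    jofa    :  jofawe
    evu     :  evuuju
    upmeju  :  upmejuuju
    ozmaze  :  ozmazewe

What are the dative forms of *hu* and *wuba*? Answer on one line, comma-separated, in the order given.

Looking at the last vowel of each stem: -uju when the last vowel of the stem is a rounded vowel (*hovo*, *lu*, *evu*, *upmeju*); -we when the last vowel of the stem is an unrounded vowel (*jofa*, *ozmaze*).
*hu* — last vowel /u/ (a rounded vowel) → -uju → *huuju*.
*wuba* — last vowel /a/ (an unrounded vowel) → -we → *wubawe*.

huuju, wubawe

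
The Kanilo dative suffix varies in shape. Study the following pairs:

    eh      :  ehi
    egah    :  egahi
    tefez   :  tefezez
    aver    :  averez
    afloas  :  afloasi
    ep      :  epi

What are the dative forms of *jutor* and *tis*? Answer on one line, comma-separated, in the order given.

The pattern is voicing of the final consonant: -i when the stem ends in a voiceless consonant (*eh*, *egah*, *afloas*, *ep*); -ez when the stem ends in a voiced consonant (*tefez*, *aver*).
The final consonant of *jutor* is /r/, which is voiced, so the suffix is -ez, giving *jutorez*.
Since the final consonant of *tis* is /s/ (voiceless), it takes -i, giving *tisi*.

jutorez, tisi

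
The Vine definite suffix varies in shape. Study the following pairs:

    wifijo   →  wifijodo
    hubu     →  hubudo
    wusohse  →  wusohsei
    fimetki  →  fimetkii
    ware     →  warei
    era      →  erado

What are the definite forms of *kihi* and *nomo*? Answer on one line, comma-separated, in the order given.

kihii, nomodo

Looking at the last vowel of each stem: -i when the last vowel of the stem is a front vowel (*wusohse*, *fimetki*, *ware*); -do when the last vowel of the stem is a back vowel (*wifijo*, *hubu*, *era*).
*kihi*: last vowel = /i/, a front vowel → -i → *kihii*.
Since the last vowel of *nomo* is /o/ (a back vowel), it takes -do, giving *nomodo*.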